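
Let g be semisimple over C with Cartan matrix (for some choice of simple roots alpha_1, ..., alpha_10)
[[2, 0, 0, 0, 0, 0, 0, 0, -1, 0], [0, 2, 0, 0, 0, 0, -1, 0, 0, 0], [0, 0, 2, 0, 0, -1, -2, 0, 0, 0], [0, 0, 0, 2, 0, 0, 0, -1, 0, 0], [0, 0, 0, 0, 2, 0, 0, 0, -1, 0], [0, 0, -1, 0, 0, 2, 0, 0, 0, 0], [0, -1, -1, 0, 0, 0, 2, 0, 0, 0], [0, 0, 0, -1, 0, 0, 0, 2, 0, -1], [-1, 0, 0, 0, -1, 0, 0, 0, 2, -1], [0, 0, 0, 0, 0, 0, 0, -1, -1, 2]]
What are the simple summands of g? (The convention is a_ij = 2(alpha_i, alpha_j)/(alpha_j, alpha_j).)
type D_6 + type F_4

The diagram associated to this matrix has two connected components: the simple roots {alpha_1, alpha_4, alpha_5, alpha_8, alpha_9, alpha_10} form a chain of 4 nodes with a fork of two nodes at one end (D_6), and {alpha_2, alpha_3, alpha_6, alpha_7} form a chain of 4 nodes with a double edge between the middle two (F_4). A semisimple Lie algebra decomposes uniquely as the direct sum of simple ideals, one per connected component of its Dynkin diagram, so g ≅ D_6 ⊕ F_4 (dimension 66 + 52 = 118).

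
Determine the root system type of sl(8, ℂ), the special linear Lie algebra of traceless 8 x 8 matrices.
This is sl(8), which has dimension 8^2 - 1 = 63 and rank 8 - 1 = 7 (a Cartan subalgebra is the diagonal traceless matrices). In the classification of classical Lie algebras, the special linear algebra sl(n+1) has type A_n; here n = 7, so the Dynkin diagram is a chain of 7 nodes with single edges (A_7). Hence the type is A_7.

A7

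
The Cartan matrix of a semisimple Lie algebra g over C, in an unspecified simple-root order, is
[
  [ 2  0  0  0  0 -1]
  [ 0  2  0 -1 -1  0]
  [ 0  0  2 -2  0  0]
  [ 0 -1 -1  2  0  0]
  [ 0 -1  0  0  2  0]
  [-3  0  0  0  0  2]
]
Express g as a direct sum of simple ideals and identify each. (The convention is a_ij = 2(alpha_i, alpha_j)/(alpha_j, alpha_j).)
C4 ⊕ G2

The diagram associated to this matrix has two connected components: the simple roots {alpha_2, alpha_3, alpha_4, alpha_5} form a chain of 4 nodes with a double edge at one end; the terminal node there is the unique long simple root (C_4), and {alpha_1, alpha_6} form two nodes joined by a triple edge (G_2). A semisimple Lie algebra decomposes uniquely as the direct sum of simple ideals, one per connected component of its Dynkin diagram, so g ≅ C_4 ⊕ G_2 (dimension 36 + 14 = 50).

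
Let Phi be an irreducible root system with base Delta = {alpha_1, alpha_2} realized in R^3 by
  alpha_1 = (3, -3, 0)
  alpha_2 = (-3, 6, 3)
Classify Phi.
G2

Compute the Cartan integers a_ij = 2(alpha_i, alpha_j)/(alpha_j, alpha_j); the resulting 2x2 Cartan matrix is
[[2, -1], [-3, 2]].
The roots have two lengths (squared-length ratio 3:1); the short ones are alpha_{1}. The associated Dynkin diagram is two nodes joined by a triple edge (G_2), so the type is G_2.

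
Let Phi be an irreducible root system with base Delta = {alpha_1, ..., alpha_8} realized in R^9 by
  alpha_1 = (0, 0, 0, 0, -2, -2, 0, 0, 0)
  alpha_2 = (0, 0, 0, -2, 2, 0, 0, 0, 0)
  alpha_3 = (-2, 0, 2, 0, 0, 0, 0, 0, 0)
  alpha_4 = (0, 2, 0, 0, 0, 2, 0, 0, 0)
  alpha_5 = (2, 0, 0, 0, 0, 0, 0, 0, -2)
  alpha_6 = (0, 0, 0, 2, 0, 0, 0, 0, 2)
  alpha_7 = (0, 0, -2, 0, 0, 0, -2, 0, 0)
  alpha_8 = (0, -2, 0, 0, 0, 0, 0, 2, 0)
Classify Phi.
Compute the Cartan integers a_ij = 2(alpha_i, alpha_j)/(alpha_j, alpha_j); the resulting 8x8 Cartan matrix is
[[2, -1, 0, -1, 0, 0, 0, 0], [-1, 2, 0, 0, 0, -1, 0, 0], [0, 0, 2, 0, -1, 0, -1, 0], [-1, 0, 0, 2, 0, 0, 0, -1], [0, 0, -1, 0, 2, -1, 0, 0], [0, -1, 0, 0, -1, 2, 0, 0], [0, 0, -1, 0, 0, 0, 2, 0], [0, 0, 0, -1, 0, 0, 0, 2]].
All simple roots have the same length, so the diagram is simply laced. The associated Dynkin diagram is a chain of 8 nodes with single edges (A_8), so the type is A_8 (the algebra sl(9)).

A_8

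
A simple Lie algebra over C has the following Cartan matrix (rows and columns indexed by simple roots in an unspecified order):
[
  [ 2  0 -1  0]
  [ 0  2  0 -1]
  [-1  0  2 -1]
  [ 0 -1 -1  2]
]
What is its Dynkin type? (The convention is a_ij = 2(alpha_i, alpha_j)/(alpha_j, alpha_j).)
A_4 (sl(5))

The matrix has rank 4 with 2's on the diagonal. Reading the off-diagonal entries as Dynkin edges (a single edge where a_ij = a_ji = -1; a double or triple edge where a_ij * a_ji = 2 or 3), the diagram is a chain of 4 nodes with single edges (A_4). One simple-root ordering that puts it in standard form is (alpha_1, alpha_3, alpha_4, alpha_2). So the algebra is type A_4, i.e. sl(5).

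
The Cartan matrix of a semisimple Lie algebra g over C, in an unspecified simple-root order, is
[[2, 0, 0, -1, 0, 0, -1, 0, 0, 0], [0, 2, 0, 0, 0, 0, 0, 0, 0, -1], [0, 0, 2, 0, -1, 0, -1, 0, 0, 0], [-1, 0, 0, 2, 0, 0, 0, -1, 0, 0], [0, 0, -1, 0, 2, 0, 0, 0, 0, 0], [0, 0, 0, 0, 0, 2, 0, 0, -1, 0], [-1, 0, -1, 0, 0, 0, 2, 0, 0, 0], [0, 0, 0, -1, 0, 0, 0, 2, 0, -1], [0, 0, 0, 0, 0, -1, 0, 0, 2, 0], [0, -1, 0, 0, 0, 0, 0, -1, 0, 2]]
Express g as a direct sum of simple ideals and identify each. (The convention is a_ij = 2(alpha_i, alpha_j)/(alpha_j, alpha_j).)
The diagram associated to this matrix has two connected components: the simple roots {alpha_6, alpha_9} form a chain of 2 nodes with single edges (A_2), and {alpha_1, alpha_2, alpha_3, alpha_4, alpha_5, alpha_7, alpha_8, alpha_10} form a chain of 8 nodes with single edges (A_8). A semisimple Lie algebra decomposes uniquely as the direct sum of simple ideals, one per connected component of its Dynkin diagram, so g ≅ A_2 ⊕ A_8 (dimension 8 + 80 = 88).

A2 + A8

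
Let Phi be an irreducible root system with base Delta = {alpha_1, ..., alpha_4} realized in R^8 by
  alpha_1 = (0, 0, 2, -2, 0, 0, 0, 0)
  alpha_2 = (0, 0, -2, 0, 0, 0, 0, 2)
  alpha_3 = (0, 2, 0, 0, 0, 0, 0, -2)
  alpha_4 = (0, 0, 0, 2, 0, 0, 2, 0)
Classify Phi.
Compute the Cartan integers a_ij = 2(alpha_i, alpha_j)/(alpha_j, alpha_j); the resulting 4x4 Cartan matrix is
[[2, -1, 0, -1], [-1, 2, -1, 0], [0, -1, 2, 0], [-1, 0, 0, 2]].
All simple roots have the same length, so the diagram is simply laced. The associated Dynkin diagram is a chain of 4 nodes with single edges (A_4), so the type is A_4 (the algebra sl(5)).

A_4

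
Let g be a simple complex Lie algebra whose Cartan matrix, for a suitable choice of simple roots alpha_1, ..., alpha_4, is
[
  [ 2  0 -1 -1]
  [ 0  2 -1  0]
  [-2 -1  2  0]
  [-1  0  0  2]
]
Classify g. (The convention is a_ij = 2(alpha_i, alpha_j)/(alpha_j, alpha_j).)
F_4

The matrix has rank 4 with 2's on the diagonal. Reading the off-diagonal entries as Dynkin edges (a single edge where a_ij = a_ji = -1; a double or triple edge where a_ij * a_ji = 2 or 3), the diagram is a chain of 4 nodes with a double edge between the middle two (F_4). One simple-root ordering that puts it in standard form is (alpha_2, alpha_3, alpha_1, alpha_4). So the algebra is type F_4.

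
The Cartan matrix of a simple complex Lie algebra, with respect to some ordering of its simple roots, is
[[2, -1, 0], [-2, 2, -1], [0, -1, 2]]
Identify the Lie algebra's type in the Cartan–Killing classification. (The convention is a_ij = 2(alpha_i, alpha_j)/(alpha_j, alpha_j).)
The matrix has rank 3 with 2's on the diagonal. Reading the off-diagonal entries as Dynkin edges (a single edge where a_ij = a_ji = -1; a double or triple edge where a_ij * a_ji = 2 or 3), the diagram is a chain of 3 nodes with a double edge at one end; the terminal node there is the unique short simple root (B_3). One simple-root ordering that puts it in standard form is (alpha_3, alpha_2, alpha_1). So the algebra is type B_3, i.e. so(7).

type B_3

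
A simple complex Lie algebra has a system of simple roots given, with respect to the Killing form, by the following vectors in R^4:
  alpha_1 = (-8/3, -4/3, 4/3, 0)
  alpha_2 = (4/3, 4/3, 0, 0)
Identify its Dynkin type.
type G_2

Compute the Cartan integers a_ij = 2(alpha_i, alpha_j)/(alpha_j, alpha_j); the resulting 2x2 Cartan matrix is
[[2, -3], [-1, 2]].
The roots have two lengths (squared-length ratio 3:1); the short ones are alpha_{2}. The associated Dynkin diagram is two nodes joined by a triple edge (G_2), so the type is G_2.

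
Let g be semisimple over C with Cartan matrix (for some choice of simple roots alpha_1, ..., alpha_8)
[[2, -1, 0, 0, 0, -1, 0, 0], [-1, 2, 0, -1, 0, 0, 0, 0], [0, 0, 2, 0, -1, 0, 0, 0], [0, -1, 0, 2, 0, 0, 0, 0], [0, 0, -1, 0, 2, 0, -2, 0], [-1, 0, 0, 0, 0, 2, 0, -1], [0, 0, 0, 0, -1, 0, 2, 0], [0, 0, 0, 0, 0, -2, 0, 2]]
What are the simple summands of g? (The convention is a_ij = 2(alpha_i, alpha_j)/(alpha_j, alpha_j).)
type B_3 + type C_5

The diagram associated to this matrix has two connected components: the simple roots {alpha_3, alpha_5, alpha_7} form a chain of 3 nodes with a double edge at one end; the terminal node there is the unique short simple root (B_3), and {alpha_1, alpha_2, alpha_4, alpha_6, alpha_8} form a chain of 5 nodes with a double edge at one end; the terminal node there is the unique long simple root (C_5). A semisimple Lie algebra decomposes uniquely as the direct sum of simple ideals, one per connected component of its Dynkin diagram, so g ≅ B_3 ⊕ C_5 (dimension 21 + 55 = 76).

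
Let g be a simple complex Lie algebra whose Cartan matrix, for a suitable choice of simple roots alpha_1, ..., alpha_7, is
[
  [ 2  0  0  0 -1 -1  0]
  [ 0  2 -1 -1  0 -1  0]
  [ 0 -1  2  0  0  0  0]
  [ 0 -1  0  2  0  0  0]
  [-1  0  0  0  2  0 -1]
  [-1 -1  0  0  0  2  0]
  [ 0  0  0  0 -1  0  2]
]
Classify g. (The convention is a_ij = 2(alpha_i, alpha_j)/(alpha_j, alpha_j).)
D_7 (so(14))

The matrix has rank 7 with 2's on the diagonal. Reading the off-diagonal entries as Dynkin edges (a single edge where a_ij = a_ji = -1; a double or triple edge where a_ij * a_ji = 2 or 3), the diagram is a chain of 5 nodes with a fork of two nodes at one end (D_7). One simple-root ordering that puts it in standard form is (alpha_7, alpha_5, alpha_1, alpha_6, alpha_2, alpha_3, alpha_4). So the algebra is type D_7, i.e. so(14).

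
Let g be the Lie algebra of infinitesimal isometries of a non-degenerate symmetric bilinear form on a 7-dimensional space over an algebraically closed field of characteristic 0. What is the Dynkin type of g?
This is so(7) with 7 odd, which has dimension 7(7-1)/2 = 21 and rank (7-1)/2 = 3. In the classification of classical Lie algebras, the orthogonal algebra so(2n+1) in an odd number of variables has type B_n; here n = 3, so the Dynkin diagram is a chain of 3 nodes with a double edge at one end; the terminal node there is the unique short simple root (B_3). Hence the type is B_3.

type B_3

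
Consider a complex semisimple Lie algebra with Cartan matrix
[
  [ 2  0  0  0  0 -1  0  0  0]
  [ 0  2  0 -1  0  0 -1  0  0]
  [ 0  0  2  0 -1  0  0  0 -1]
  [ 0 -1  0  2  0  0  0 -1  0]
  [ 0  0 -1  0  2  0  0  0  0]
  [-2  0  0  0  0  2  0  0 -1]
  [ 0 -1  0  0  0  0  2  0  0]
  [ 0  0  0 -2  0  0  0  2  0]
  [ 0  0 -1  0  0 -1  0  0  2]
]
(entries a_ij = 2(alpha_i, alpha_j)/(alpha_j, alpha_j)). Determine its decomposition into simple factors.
The diagram associated to this matrix has two connected components: the simple roots {alpha_1, alpha_3, alpha_5, alpha_6, alpha_9} form a chain of 5 nodes with a double edge at one end; the terminal node there is the unique short simple root (B_5), and {alpha_2, alpha_4, alpha_7, alpha_8} form a chain of 4 nodes with a double edge at one end; the terminal node there is the unique long simple root (C_4). A semisimple Lie algebra decomposes uniquely as the direct sum of simple ideals, one per connected component of its Dynkin diagram, so g ≅ B_5 ⊕ C_4 (dimension 55 + 36 = 91).

B5 + C4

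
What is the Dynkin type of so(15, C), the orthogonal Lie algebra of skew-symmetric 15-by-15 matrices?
type B_7

This is so(15) with 15 odd, which has dimension 15(15-1)/2 = 105 and rank (15-1)/2 = 7. In the classification of classical Lie algebras, the orthogonal algebra so(2n+1) in an odd number of variables has type B_n; here n = 7, so the Dynkin diagram is a chain of 7 nodes with a double edge at one end; the terminal node there is the unique short simple root (B_7). Hence the type is B_7.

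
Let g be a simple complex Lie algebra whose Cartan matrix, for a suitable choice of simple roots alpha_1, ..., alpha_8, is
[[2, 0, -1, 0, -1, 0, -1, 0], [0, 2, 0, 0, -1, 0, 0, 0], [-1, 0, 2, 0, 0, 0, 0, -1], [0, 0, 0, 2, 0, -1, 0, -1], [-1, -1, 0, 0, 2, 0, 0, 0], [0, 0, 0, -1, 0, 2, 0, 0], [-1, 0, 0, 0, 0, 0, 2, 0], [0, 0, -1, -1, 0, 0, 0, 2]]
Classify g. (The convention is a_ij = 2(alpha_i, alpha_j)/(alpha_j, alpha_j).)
E8

The matrix has rank 8 with 2's on the diagonal. Reading the off-diagonal entries as Dynkin edges (a single edge where a_ij = a_ji = -1; a double or triple edge where a_ij * a_ji = 2 or 3), the diagram is a chain of 7 nodes with one extra node attached to the third node from one end (E_8). One simple-root ordering that puts it in standard form is (alpha_2, alpha_7, alpha_5, alpha_1, alpha_3, alpha_8, alpha_4, alpha_6). So the algebra is type E_8.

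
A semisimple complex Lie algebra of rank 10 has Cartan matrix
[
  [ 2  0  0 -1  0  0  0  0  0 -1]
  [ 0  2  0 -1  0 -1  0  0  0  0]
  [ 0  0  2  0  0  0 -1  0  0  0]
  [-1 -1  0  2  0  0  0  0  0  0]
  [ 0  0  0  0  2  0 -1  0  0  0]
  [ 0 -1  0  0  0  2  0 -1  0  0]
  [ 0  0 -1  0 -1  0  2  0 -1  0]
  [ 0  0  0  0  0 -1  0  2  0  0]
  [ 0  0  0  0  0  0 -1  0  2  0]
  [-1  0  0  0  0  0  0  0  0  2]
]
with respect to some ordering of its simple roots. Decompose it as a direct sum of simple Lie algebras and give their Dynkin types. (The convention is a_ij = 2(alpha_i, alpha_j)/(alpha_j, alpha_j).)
A6 ⊕ D4

The diagram associated to this matrix has two connected components: the simple roots {alpha_1, alpha_2, alpha_4, alpha_6, alpha_8, alpha_10} form a chain of 6 nodes with single edges (A_6), and {alpha_3, alpha_5, alpha_7, alpha_9} form a chain of 2 nodes with a fork of two nodes at one end (D_4). A semisimple Lie algebra decomposes uniquely as the direct sum of simple ideals, one per connected component of its Dynkin diagram, so g ≅ A_6 ⊕ D_4 (dimension 48 + 28 = 76).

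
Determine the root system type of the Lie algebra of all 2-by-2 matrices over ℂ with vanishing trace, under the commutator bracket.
This is sl(2), which has dimension 2^2 - 1 = 3 and rank 2 - 1 = 1 (a Cartan subalgebra is the diagonal traceless matrices). In the classification of classical Lie algebras, the special linear algebra sl(n+1) has type A_n; here n = 1, so the Dynkin diagram is a chain of 1 nodes with single edges (A_1). Hence the type is A_1.

A1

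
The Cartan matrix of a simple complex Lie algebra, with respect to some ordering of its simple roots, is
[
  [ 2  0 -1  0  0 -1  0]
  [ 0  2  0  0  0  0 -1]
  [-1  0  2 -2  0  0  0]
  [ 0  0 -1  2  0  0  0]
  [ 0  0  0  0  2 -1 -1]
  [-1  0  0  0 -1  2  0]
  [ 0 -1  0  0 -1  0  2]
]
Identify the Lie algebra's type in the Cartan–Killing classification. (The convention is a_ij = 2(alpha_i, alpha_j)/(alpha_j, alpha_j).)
The matrix has rank 7 with 2's on the diagonal. Reading the off-diagonal entries as Dynkin edges (a single edge where a_ij = a_ji = -1; a double or triple edge where a_ij * a_ji = 2 or 3), the diagram is a chain of 7 nodes with a double edge at one end; the terminal node there is the unique short simple root (B_7). One simple-root ordering that puts it in standard form is (alpha_2, alpha_7, alpha_5, alpha_6, alpha_1, alpha_3, alpha_4). So the algebra is type B_7, i.e. so(15).

B_7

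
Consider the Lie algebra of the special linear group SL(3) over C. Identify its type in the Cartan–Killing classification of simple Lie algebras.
This is sl(3), which has dimension 3^2 - 1 = 8 and rank 3 - 1 = 2 (a Cartan subalgebra is the diagonal traceless matrices). In the classification of classical Lie algebras, the special linear algebra sl(n+1) has type A_n; here n = 2, so the Dynkin diagram is a chain of 2 nodes with single edges (A_2). Hence the type is A_2.

A_2 (sl(3))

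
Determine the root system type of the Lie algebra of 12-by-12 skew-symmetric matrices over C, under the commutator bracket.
This is so(12) with 12 even, which has dimension 12(12-1)/2 = 66 and rank 12/2 = 6. In the classification of classical Lie algebras, the orthogonal algebra so(2n) in an even number of variables has type D_n; here n = 6, so the Dynkin diagram is a chain of 4 nodes with a fork of two nodes at one end (D_6). Hence the type is D_6.

type D_6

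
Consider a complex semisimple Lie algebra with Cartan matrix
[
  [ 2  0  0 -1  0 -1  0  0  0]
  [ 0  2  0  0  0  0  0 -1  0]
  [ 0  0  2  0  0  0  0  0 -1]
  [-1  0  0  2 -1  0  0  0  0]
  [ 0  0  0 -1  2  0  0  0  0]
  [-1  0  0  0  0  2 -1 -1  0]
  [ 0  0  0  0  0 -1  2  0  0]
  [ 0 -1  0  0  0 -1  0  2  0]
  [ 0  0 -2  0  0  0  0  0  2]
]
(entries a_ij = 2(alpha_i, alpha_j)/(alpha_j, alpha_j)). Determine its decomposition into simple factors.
B2 + E7

The diagram associated to this matrix has two connected components: the simple roots {alpha_3, alpha_9} form a chain of 2 nodes with a double edge at one end; the terminal node there is the unique short simple root (B_2), and {alpha_1, alpha_2, alpha_4, alpha_5, alpha_6, alpha_7, alpha_8} form a chain of 6 nodes with one extra node attached to the third node from one end (E_7). A semisimple Lie algebra decomposes uniquely as the direct sum of simple ideals, one per connected component of its Dynkin diagram, so g ≅ B_2 ⊕ E_7 (dimension 10 + 133 = 143).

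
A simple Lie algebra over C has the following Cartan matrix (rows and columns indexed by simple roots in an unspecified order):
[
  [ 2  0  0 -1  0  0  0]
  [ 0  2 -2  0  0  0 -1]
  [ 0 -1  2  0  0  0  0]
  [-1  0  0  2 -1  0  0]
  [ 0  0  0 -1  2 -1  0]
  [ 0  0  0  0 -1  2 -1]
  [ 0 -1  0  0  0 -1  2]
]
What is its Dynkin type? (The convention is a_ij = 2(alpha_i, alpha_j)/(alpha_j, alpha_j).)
The matrix has rank 7 with 2's on the diagonal. Reading the off-diagonal entries as Dynkin edges (a single edge where a_ij = a_ji = -1; a double or triple edge where a_ij * a_ji = 2 or 3), the diagram is a chain of 7 nodes with a double edge at one end; the terminal node there is the unique short simple root (B_7). One simple-root ordering that puts it in standard form is (alpha_1, alpha_4, alpha_5, alpha_6, alpha_7, alpha_2, alpha_3). So the algebra is type B_7, i.e. so(15).

B7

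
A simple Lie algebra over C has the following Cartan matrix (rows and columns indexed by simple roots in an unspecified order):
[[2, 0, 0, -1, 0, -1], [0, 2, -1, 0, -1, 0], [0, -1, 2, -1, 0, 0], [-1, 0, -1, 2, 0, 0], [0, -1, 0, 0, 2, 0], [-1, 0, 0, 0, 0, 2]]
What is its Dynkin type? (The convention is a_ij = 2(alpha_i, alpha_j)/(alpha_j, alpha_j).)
The matrix has rank 6 with 2's on the diagonal. Reading the off-diagonal entries as Dynkin edges (a single edge where a_ij = a_ji = -1; a double or triple edge where a_ij * a_ji = 2 or 3), the diagram is a chain of 6 nodes with single edges (A_6). One simple-root ordering that puts it in standard form is (alpha_6, alpha_1, alpha_4, alpha_3, alpha_2, alpha_5). So the algebra is type A_6, i.e. sl(7).

A_6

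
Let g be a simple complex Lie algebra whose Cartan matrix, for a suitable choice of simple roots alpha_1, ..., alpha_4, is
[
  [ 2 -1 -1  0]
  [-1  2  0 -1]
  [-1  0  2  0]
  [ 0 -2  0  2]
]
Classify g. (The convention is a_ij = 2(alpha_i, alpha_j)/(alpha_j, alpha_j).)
The matrix has rank 4 with 2's on the diagonal. Reading the off-diagonal entries as Dynkin edges (a single edge where a_ij = a_ji = -1; a double or triple edge where a_ij * a_ji = 2 or 3), the diagram is a chain of 4 nodes with a double edge at one end; the terminal node there is the unique long simple root (C_4). One simple-root ordering that puts it in standard form is (alpha_3, alpha_1, alpha_2, alpha_4). So the algebra is type C_4, i.e. sp(8).

C4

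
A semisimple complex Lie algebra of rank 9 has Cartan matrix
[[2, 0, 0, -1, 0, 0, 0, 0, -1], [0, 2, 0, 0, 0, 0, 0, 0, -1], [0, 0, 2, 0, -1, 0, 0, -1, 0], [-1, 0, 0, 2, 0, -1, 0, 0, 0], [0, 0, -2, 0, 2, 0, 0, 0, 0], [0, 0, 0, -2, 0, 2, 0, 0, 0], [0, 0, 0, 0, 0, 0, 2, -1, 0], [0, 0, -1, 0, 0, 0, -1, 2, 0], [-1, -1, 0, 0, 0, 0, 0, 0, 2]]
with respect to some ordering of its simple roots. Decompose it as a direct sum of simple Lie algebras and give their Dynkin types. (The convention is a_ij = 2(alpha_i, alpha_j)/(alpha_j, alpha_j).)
C_4 (sp(8)) ⊕ C_5 (sp(10))

The diagram associated to this matrix has two connected components: the simple roots {alpha_3, alpha_5, alpha_7, alpha_8} form a chain of 4 nodes with a double edge at one end; the terminal node there is the unique long simple root (C_4), and {alpha_1, alpha_2, alpha_4, alpha_6, alpha_9} form a chain of 5 nodes with a double edge at one end; the terminal node there is the unique long simple root (C_5). A semisimple Lie algebra decomposes uniquely as the direct sum of simple ideals, one per connected component of its Dynkin diagram, so g ≅ C_4 ⊕ C_5 (dimension 36 + 55 = 91).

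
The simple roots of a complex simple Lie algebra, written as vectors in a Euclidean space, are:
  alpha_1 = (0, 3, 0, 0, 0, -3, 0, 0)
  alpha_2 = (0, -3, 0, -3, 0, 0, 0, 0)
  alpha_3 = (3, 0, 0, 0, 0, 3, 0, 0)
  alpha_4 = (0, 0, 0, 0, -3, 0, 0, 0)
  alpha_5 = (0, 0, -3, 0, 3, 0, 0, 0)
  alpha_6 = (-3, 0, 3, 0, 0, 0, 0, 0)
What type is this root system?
Compute the Cartan integers a_ij = 2(alpha_i, alpha_j)/(alpha_j, alpha_j); the resulting 6x6 Cartan matrix is
[[2, -1, -1, 0, 0, 0], [-1, 2, 0, 0, 0, 0], [-1, 0, 2, 0, 0, -1], [0, 0, 0, 2, -1, 0], [0, 0, 0, -2, 2, -1], [0, 0, -1, 0, -1, 2]].
The roots have two lengths (squared-length ratio 2:1); the short ones are alpha_{4}. The associated Dynkin diagram is a chain of 6 nodes with a double edge at one end; the terminal node there is the unique short simple root (B_6), so the type is B_6 (the algebra so(13)).

B6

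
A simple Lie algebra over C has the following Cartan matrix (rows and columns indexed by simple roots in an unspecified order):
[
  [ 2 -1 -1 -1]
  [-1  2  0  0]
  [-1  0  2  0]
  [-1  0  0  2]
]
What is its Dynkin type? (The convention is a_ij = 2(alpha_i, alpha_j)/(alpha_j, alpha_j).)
The matrix has rank 4 with 2's on the diagonal. Reading the off-diagonal entries as Dynkin edges (a single edge where a_ij = a_ji = -1; a double or triple edge where a_ij * a_ji = 2 or 3), the diagram is a chain of 2 nodes with a fork of two nodes at one end (D_4). One simple-root ordering that puts it in standard form is (alpha_3, alpha_1, alpha_4, alpha_2). So the algebra is type D_4, i.e. so(8).

type D_4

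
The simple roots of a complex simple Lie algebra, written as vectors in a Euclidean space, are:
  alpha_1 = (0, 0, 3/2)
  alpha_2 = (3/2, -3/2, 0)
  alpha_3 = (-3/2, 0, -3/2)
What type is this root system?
Compute the Cartan integers a_ij = 2(alpha_i, alpha_j)/(alpha_j, alpha_j); the resulting 3x3 Cartan matrix is
[[2, 0, -1], [0, 2, -1], [-2, -1, 2]].
The roots have two lengths (squared-length ratio 2:1); the short ones are alpha_{1}. The associated Dynkin diagram is a chain of 3 nodes with a double edge at one end; the terminal node there is the unique short simple root (B_3), so the type is B_3 (the algebra so(7)).

B3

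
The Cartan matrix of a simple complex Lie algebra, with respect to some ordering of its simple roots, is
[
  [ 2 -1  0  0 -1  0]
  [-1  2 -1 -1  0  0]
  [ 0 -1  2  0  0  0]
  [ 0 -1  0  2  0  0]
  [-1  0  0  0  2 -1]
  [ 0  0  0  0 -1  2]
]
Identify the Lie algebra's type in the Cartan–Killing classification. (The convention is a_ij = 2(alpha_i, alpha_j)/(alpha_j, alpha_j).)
The matrix has rank 6 with 2's on the diagonal. Reading the off-diagonal entries as Dynkin edges (a single edge where a_ij = a_ji = -1; a double or triple edge where a_ij * a_ji = 2 or 3), the diagram is a chain of 4 nodes with a fork of two nodes at one end (D_6). One simple-root ordering that puts it in standard form is (alpha_6, alpha_5, alpha_1, alpha_2, alpha_4, alpha_3). So the algebra is type D_6, i.e. so(12).

D_6 (so(12))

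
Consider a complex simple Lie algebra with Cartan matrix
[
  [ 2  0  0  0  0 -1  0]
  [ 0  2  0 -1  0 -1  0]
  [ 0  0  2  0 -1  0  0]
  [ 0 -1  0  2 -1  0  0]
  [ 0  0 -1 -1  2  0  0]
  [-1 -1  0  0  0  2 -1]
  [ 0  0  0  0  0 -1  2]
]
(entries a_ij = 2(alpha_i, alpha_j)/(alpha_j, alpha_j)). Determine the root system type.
The matrix has rank 7 with 2's on the diagonal. Reading the off-diagonal entries as Dynkin edges (a single edge where a_ij = a_ji = -1; a double or triple edge where a_ij * a_ji = 2 or 3), the diagram is a chain of 5 nodes with a fork of two nodes at one end (D_7). One simple-root ordering that puts it in standard form is (alpha_3, alpha_5, alpha_4, alpha_2, alpha_6, alpha_1, alpha_7). So the algebra is type D_7, i.e. so(14).

D_7 (so(14))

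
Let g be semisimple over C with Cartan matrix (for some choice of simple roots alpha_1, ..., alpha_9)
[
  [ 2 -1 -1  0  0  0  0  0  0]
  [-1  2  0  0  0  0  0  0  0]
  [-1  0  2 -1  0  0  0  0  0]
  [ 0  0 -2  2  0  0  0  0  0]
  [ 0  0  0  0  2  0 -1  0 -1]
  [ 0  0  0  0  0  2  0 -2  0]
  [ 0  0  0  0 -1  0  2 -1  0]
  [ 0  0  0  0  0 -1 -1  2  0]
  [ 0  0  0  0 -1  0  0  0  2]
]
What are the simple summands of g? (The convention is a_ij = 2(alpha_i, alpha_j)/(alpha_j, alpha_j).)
type C_4 + type C_5

The diagram associated to this matrix has two connected components: the simple roots {alpha_1, alpha_2, alpha_3, alpha_4} form a chain of 4 nodes with a double edge at one end; the terminal node there is the unique long simple root (C_4), and {alpha_5, alpha_6, alpha_7, alpha_8, alpha_9} form a chain of 5 nodes with a double edge at one end; the terminal node there is the unique long simple root (C_5). A semisimple Lie algebra decomposes uniquely as the direct sum of simple ideals, one per connected component of its Dynkin diagram, so g ≅ C_4 ⊕ C_5 (dimension 36 + 55 = 91).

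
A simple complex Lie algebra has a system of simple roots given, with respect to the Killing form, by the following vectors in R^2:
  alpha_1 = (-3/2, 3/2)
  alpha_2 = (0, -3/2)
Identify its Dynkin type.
B2

Compute the Cartan integers a_ij = 2(alpha_i, alpha_j)/(alpha_j, alpha_j); the resulting 2x2 Cartan matrix is
[[2, -2], [-1, 2]].
The roots have two lengths (squared-length ratio 2:1); the short ones are alpha_{2}. The associated Dynkin diagram is a chain of 2 nodes with a double edge at one end; the terminal node there is the unique short simple root (B_2), so the type is B_2 (the algebra so(5)).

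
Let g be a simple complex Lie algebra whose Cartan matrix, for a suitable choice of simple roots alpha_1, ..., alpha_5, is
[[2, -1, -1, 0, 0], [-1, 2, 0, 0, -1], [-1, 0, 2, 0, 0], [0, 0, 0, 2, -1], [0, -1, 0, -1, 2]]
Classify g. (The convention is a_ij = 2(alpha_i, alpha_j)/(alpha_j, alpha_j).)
A5

The matrix has rank 5 with 2's on the diagonal. Reading the off-diagonal entries as Dynkin edges (a single edge where a_ij = a_ji = -1; a double or triple edge where a_ij * a_ji = 2 or 3), the diagram is a chain of 5 nodes with single edges (A_5). One simple-root ordering that puts it in standard form is (alpha_4, alpha_5, alpha_2, alpha_1, alpha_3). So the algebra is type A_5, i.e. sl(6).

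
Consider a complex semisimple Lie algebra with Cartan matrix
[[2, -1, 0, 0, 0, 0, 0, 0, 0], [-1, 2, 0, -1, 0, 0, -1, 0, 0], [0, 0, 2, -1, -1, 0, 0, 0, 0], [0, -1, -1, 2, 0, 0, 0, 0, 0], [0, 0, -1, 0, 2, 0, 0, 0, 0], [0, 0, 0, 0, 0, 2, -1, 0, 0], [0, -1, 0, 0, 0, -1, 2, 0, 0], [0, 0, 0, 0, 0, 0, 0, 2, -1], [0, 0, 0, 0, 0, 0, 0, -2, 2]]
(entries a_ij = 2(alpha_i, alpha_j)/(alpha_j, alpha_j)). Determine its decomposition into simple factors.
The diagram associated to this matrix has two connected components: the simple roots {alpha_8, alpha_9} form a chain of 2 nodes with a double edge at one end; the terminal node there is the unique short simple root (B_2), and {alpha_1, alpha_2, alpha_3, alpha_4, alpha_5, alpha_6, alpha_7} form a chain of 6 nodes with one extra node attached to the third node from one end (E_7). A semisimple Lie algebra decomposes uniquely as the direct sum of simple ideals, one per connected component of its Dynkin diagram, so g ≅ B_2 ⊕ E_7 (dimension 10 + 133 = 143).

type B_2 + type E_7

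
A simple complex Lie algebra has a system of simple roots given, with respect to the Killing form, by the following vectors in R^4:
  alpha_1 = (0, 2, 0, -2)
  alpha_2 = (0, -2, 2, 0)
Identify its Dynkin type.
Compute the Cartan integers a_ij = 2(alpha_i, alpha_j)/(alpha_j, alpha_j); the resulting 2x2 Cartan matrix is
[[2, -1], [-1, 2]].
All simple roots have the same length, so the diagram is simply laced. The associated Dynkin diagram is a chain of 2 nodes with single edges (A_2), so the type is A_2 (the algebra sl(3)).

A2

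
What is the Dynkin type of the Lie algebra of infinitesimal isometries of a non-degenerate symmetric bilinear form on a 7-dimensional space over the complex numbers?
B_3

This is so(7) with 7 odd, which has dimension 7(7-1)/2 = 21 and rank (7-1)/2 = 3. In the classification of classical Lie algebras, the orthogonal algebra so(2n+1) in an odd number of variables has type B_n; here n = 3, so the Dynkin diagram is a chain of 3 nodes with a double edge at one end; the terminal node there is the unique short simple root (B_3). Hence the type is B_3.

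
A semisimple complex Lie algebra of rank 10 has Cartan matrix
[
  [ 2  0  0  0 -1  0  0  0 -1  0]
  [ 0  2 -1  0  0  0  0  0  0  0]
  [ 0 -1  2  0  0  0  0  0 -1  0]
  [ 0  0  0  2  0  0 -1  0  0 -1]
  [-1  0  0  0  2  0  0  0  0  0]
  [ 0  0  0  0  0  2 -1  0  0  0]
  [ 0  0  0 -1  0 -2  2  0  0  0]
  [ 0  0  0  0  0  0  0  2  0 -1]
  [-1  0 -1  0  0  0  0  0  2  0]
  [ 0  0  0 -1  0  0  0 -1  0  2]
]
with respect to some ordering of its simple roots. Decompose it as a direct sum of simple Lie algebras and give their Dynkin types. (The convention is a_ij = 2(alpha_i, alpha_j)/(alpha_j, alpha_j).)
A5 ⊕ B5

The diagram associated to this matrix has two connected components: the simple roots {alpha_1, alpha_2, alpha_3, alpha_5, alpha_9} form a chain of 5 nodes with single edges (A_5), and {alpha_4, alpha_6, alpha_7, alpha_8, alpha_10} form a chain of 5 nodes with a double edge at one end; the terminal node there is the unique short simple root (B_5). A semisimple Lie algebra decomposes uniquely as the direct sum of simple ideals, one per connected component of its Dynkin diagram, so g ≅ A_5 ⊕ B_5 (dimension 35 + 55 = 90).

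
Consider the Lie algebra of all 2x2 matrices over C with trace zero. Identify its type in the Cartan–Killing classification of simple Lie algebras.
A_1 (sl(2))

This is sl(2), which has dimension 2^2 - 1 = 3 and rank 2 - 1 = 1 (a Cartan subalgebra is the diagonal traceless matrices). In the classification of classical Lie algebras, the special linear algebra sl(n+1) has type A_n; here n = 1, so the Dynkin diagram is a chain of 1 nodes with single edges (A_1). Hence the type is A_1.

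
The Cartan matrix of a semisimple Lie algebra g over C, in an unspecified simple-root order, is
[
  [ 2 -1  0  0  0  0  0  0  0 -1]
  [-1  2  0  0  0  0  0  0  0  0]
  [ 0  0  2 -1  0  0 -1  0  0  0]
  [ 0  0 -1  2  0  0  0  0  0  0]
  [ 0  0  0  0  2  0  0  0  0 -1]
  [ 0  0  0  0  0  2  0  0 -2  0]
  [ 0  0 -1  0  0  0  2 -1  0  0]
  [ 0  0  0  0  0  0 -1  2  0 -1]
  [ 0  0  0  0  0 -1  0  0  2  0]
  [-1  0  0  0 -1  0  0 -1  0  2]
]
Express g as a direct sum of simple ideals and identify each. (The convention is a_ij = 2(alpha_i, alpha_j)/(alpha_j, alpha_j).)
B2 ⊕ E8

The diagram associated to this matrix has two connected components: the simple roots {alpha_6, alpha_9} form a chain of 2 nodes with a double edge at one end; the terminal node there is the unique short simple root (B_2), and {alpha_1, alpha_2, alpha_3, alpha_4, alpha_5, alpha_7, alpha_8, alpha_10} form a chain of 7 nodes with one extra node attached to the third node from one end (E_8). A semisimple Lie algebra decomposes uniquely as the direct sum of simple ideals, one per connected component of its Dynkin diagram, so g ≅ B_2 ⊕ E_8 (dimension 10 + 248 = 258).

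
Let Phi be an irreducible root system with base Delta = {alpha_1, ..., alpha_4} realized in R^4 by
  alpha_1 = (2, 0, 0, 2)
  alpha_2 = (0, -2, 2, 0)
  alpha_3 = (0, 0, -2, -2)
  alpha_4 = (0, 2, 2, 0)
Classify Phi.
Compute the Cartan integers a_ij = 2(alpha_i, alpha_j)/(alpha_j, alpha_j); the resulting 4x4 Cartan matrix is
[[2, 0, -1, 0], [0, 2, -1, 0], [-1, -1, 2, -1], [0, 0, -1, 2]].
All simple roots have the same length, so the diagram is simply laced. The associated Dynkin diagram is a chain of 2 nodes with a fork of two nodes at one end (D_4), so the type is D_4 (the algebra so(8)).

type D_4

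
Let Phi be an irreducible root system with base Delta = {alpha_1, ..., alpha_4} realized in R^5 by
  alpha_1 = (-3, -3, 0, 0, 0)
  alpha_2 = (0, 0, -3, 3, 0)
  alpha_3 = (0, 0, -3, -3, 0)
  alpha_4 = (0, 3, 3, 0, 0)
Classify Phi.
Compute the Cartan integers a_ij = 2(alpha_i, alpha_j)/(alpha_j, alpha_j); the resulting 4x4 Cartan matrix is
[[2, 0, 0, -1], [0, 2, 0, -1], [0, 0, 2, -1], [-1, -1, -1, 2]].
All simple roots have the same length, so the diagram is simply laced. The associated Dynkin diagram is a chain of 2 nodes with a fork of two nodes at one end (D_4), so the type is D_4 (the algebra so(8)).

D_4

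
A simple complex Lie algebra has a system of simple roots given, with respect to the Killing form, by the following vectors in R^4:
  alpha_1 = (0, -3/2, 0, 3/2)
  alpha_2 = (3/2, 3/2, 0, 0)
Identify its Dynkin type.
Compute the Cartan integers a_ij = 2(alpha_i, alpha_j)/(alpha_j, alpha_j); the resulting 2x2 Cartan matrix is
[[2, -1], [-1, 2]].
All simple roots have the same length, so the diagram is simply laced. The associated Dynkin diagram is a chain of 2 nodes with single edges (A_2), so the type is A_2 (the algebra sl(3)).

A2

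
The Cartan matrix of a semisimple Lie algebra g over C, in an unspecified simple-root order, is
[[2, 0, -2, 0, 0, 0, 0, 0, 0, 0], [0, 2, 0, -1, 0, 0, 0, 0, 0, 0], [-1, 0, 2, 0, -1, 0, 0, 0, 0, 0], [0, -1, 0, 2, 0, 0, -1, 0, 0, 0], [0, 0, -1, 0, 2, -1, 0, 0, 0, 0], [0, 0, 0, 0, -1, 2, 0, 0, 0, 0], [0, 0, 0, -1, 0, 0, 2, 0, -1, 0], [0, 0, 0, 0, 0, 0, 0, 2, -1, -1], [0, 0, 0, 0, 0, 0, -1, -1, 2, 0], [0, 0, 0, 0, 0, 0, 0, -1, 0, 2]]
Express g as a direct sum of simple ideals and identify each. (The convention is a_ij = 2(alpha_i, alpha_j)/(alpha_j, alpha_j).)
The diagram associated to this matrix has two connected components: the simple roots {alpha_2, alpha_4, alpha_7, alpha_8, alpha_9, alpha_10} form a chain of 6 nodes with single edges (A_6), and {alpha_1, alpha_3, alpha_5, alpha_6} form a chain of 4 nodes with a double edge at one end; the terminal node there is the unique long simple root (C_4). A semisimple Lie algebra decomposes uniquely as the direct sum of simple ideals, one per connected component of its Dynkin diagram, so g ≅ A_6 ⊕ C_4 (dimension 48 + 36 = 84).

type A_6 + type C_4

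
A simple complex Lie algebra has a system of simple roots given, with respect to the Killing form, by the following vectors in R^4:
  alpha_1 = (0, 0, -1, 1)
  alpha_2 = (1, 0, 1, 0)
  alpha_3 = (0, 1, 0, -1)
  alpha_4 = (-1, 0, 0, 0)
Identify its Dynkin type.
B_4 (so(9))

Compute the Cartan integers a_ij = 2(alpha_i, alpha_j)/(alpha_j, alpha_j); the resulting 4x4 Cartan matrix is
[[2, -1, -1, 0], [-1, 2, 0, -2], [-1, 0, 2, 0], [0, -1, 0, 2]].
The roots have two lengths (squared-length ratio 2:1); the short ones are alpha_{4}. The associated Dynkin diagram is a chain of 4 nodes with a double edge at one end; the terminal node there is the unique short simple root (B_4), so the type is B_4 (the algebra so(9)).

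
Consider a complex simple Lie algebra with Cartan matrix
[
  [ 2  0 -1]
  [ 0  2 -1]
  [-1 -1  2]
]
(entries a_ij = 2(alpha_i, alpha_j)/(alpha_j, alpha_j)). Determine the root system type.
The matrix has rank 3 with 2's on the diagonal. Reading the off-diagonal entries as Dynkin edges (a single edge where a_ij = a_ji = -1; a double or triple edge where a_ij * a_ji = 2 or 3), the diagram is a chain of 3 nodes with single edges (A_3). One simple-root ordering that puts it in standard form is (alpha_2, alpha_3, alpha_1). So the algebra is type A_3, i.e. sl(4).

type A_3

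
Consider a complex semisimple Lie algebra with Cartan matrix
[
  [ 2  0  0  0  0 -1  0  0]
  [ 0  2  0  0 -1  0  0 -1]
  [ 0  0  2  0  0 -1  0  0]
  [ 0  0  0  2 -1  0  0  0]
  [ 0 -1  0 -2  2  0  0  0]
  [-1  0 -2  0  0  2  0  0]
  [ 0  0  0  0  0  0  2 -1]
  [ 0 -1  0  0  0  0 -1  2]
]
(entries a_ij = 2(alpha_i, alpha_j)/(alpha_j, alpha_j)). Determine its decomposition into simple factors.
The diagram associated to this matrix has two connected components: the simple roots {alpha_1, alpha_3, alpha_6} form a chain of 3 nodes with a double edge at one end; the terminal node there is the unique short simple root (B_3), and {alpha_2, alpha_4, alpha_5, alpha_7, alpha_8} form a chain of 5 nodes with a double edge at one end; the terminal node there is the unique short simple root (B_5). A semisimple Lie algebra decomposes uniquely as the direct sum of simple ideals, one per connected component of its Dynkin diagram, so g ≅ B_3 ⊕ B_5 (dimension 21 + 55 = 76).

type B_3 + type B_5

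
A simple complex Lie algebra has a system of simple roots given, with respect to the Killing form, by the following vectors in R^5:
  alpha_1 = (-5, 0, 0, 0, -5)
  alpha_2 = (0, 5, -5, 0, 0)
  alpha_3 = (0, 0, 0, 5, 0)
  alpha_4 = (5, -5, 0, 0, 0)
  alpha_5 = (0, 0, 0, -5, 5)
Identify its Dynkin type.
Compute the Cartan integers a_ij = 2(alpha_i, alpha_j)/(alpha_j, alpha_j); the resulting 5x5 Cartan matrix is
[[2, 0, 0, -1, -1], [0, 2, 0, -1, 0], [0, 0, 2, 0, -1], [-1, -1, 0, 2, 0], [-1, 0, -2, 0, 2]].
The roots have two lengths (squared-length ratio 2:1); the short ones are alpha_{3}. The associated Dynkin diagram is a chain of 5 nodes with a double edge at one end; the terminal node there is the unique short simple root (B_5), so the type is B_5 (the algebra so(11)).

B_5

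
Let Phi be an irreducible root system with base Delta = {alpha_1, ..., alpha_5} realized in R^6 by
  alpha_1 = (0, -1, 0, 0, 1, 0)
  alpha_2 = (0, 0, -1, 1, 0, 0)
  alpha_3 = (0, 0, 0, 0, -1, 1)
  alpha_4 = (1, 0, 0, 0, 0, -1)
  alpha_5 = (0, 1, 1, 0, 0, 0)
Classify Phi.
A_5 (sl(6))

Compute the Cartan integers a_ij = 2(alpha_i, alpha_j)/(alpha_j, alpha_j); the resulting 5x5 Cartan matrix is
[[2, 0, -1, 0, -1], [0, 2, 0, 0, -1], [-1, 0, 2, -1, 0], [0, 0, -1, 2, 0], [-1, -1, 0, 0, 2]].
All simple roots have the same length, so the diagram is simply laced. The associated Dynkin diagram is a chain of 5 nodes with single edges (A_5), so the type is A_5 (the algebra sl(6)).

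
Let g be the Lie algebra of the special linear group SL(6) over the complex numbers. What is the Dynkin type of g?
A_5

This is sl(6), which has dimension 6^2 - 1 = 35 and rank 6 - 1 = 5 (a Cartan subalgebra is the diagonal traceless matrices). In the classification of classical Lie algebras, the special linear algebra sl(n+1) has type A_n; here n = 5, so the Dynkin diagram is a chain of 5 nodes with single edges (A_5). Hence the type is A_5.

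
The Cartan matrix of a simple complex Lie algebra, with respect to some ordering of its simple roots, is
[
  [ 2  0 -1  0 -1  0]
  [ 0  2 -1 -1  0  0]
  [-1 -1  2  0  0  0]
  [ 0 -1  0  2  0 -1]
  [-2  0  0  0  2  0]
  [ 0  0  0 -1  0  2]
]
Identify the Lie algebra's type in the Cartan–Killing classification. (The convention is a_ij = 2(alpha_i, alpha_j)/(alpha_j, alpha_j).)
The matrix has rank 6 with 2's on the diagonal. Reading the off-diagonal entries as Dynkin edges (a single edge where a_ij = a_ji = -1; a double or triple edge where a_ij * a_ji = 2 or 3), the diagram is a chain of 6 nodes with a double edge at one end; the terminal node there is the unique long simple root (C_6). One simple-root ordering that puts it in standard form is (alpha_6, alpha_4, alpha_2, alpha_3, alpha_1, alpha_5). So the algebra is type C_6, i.e. sp(12).

type C_6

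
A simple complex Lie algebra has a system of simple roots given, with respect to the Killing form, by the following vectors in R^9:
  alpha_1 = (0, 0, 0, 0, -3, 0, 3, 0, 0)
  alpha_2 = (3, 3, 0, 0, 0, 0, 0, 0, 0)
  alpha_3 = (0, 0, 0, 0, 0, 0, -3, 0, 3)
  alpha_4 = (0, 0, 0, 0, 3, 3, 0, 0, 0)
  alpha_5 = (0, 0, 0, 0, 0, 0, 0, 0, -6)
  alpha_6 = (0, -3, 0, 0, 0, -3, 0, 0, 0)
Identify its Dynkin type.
C_6

Compute the Cartan integers a_ij = 2(alpha_i, alpha_j)/(alpha_j, alpha_j); the resulting 6x6 Cartan matrix is
[[2, 0, -1, -1, 0, 0], [0, 2, 0, 0, 0, -1], [-1, 0, 2, 0, -1, 0], [-1, 0, 0, 2, 0, -1], [0, 0, -2, 0, 2, 0], [0, -1, 0, -1, 0, 2]].
The roots have two lengths (squared-length ratio 2:1); the short ones are alpha_{1,2,3,4,6}. The associated Dynkin diagram is a chain of 6 nodes with a double edge at one end; the terminal node there is the unique long simple root (C_6), so the type is C_6 (the algebra sp(12)).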